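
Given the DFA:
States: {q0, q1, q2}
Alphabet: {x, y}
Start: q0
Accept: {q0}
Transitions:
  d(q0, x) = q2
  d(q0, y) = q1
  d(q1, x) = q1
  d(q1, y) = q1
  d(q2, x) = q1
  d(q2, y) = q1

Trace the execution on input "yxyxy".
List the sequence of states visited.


Input: yxyxy
d(q0, y) = q1
d(q1, x) = q1
d(q1, y) = q1
d(q1, x) = q1
d(q1, y) = q1


q0 -> q1 -> q1 -> q1 -> q1 -> q1


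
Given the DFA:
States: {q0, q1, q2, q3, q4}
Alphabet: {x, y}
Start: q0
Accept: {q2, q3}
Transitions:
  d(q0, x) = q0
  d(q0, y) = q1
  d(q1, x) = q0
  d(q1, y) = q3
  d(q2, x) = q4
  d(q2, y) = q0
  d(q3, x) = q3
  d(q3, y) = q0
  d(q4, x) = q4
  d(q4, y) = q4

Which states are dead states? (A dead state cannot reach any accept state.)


Forward reachability from each state:
  q0 -> reaches accept state q3 (live)
  q1 -> reaches accept state q3 (live)
  q2 -> reaches accept state q2 (live)
  q3 -> reaches accept state q3 (live)
  q4 -> reaches {q4}, no accept state (dead)

{q4}


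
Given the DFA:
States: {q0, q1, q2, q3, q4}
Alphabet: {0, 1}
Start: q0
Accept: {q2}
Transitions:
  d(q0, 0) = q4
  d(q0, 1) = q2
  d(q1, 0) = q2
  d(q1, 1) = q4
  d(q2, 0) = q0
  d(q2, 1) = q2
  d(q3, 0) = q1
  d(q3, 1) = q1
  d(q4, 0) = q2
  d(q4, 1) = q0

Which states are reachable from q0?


BFS from q0:
  layer 0: {q0}
  layer 1: {q2, q4}

{q0, q2, q4}


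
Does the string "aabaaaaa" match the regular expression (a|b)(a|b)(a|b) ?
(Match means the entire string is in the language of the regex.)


|string| = 8; first = 'a'; last = 'a'

No, "aabaaaaa" does not match (a|b)(a|b)(a|b)


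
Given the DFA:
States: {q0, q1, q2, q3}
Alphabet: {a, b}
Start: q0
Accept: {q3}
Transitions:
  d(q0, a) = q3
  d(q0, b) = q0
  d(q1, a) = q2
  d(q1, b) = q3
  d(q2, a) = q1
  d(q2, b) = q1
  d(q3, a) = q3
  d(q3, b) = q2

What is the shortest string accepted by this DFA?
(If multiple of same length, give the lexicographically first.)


BFS by string length (lex-first path to each state shown):
  len 0: q0<-""
  len 1: q0<-"b", q3<-"a"
Found accept state at length 1.

"a"


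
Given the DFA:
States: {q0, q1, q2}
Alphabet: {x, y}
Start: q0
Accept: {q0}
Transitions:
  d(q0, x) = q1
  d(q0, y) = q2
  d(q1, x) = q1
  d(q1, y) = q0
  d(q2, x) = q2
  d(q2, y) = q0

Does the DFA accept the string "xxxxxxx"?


Trace: q0 -> q1 -> q1 -> q1 -> q1 -> q1 -> q1 -> q1
Final state: q1
Accept states: {q0}

No, rejected (final state q1 is not an accept state)


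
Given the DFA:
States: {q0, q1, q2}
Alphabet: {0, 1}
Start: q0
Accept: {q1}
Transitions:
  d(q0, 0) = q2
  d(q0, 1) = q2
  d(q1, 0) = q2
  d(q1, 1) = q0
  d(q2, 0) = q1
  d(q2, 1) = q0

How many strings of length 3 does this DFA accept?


Enumerating all length-3 strings:
  "000" -> q2 [reject]
  "001" -> q0 [reject]
  "010" -> q2 [reject]
  "011" -> q2 [reject]
  "100" -> q2 [reject]
  "101" -> q0 [reject]
  "110" -> q2 [reject]
  "111" -> q2 [reject]

0 out of 8


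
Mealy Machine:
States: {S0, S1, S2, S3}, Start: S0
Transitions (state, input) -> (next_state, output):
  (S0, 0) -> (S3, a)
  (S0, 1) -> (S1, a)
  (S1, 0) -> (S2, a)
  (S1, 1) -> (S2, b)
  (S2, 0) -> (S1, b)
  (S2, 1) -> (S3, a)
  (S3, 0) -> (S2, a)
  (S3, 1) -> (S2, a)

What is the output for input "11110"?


Step-by-step:
  (S0, 1) -> (S1, a)
  (S1, 1) -> (S2, b)
  (S2, 1) -> (S3, a)
  (S3, 1) -> (S2, a)
  (S2, 0) -> (S1, b)

"abaab"


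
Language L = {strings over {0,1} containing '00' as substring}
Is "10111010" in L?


'00' does not occur

No, "10111010" is not in L


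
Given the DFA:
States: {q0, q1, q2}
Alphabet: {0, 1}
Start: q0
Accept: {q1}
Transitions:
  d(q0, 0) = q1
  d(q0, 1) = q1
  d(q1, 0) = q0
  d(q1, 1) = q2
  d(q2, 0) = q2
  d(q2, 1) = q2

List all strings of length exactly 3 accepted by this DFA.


All strings of length 3: 8 total
Accepted: 4

"000", "001", "100", "101"


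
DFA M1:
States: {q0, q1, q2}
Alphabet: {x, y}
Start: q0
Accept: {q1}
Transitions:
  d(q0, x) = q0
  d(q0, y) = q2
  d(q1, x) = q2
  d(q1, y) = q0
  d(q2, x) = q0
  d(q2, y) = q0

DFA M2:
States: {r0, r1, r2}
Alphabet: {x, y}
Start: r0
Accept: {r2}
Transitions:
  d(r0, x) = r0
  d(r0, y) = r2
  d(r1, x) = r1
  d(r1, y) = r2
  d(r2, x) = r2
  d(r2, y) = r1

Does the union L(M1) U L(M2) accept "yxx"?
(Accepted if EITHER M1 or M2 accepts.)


M1: final=q0 accepted=False
M2: final=r2 accepted=True

Yes, union accepts


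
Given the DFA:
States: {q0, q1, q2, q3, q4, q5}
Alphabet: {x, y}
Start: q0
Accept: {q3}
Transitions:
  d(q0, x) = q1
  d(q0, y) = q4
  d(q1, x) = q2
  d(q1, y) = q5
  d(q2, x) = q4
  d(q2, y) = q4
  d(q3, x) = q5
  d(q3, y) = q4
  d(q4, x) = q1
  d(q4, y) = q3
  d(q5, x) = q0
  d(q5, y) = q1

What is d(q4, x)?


Looking up transition d(q4, x)

q1


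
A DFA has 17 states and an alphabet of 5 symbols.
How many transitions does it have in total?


Each state has exactly one transition per symbol.
17 * 5 = 85

85


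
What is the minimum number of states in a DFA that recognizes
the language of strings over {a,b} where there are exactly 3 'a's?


States: count = 0, 1, ..., 3 (that's 4 states), plus a dead state for count > 3.
Total: 4 + 1 = 5. Accept = count-3 state.

5


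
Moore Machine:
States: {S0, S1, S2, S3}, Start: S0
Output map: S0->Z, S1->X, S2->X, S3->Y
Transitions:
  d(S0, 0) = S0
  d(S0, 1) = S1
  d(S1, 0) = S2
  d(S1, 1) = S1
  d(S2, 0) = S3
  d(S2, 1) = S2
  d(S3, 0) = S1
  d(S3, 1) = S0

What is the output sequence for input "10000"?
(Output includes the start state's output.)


Start: S0 (output Z)
  --1--> S1 (output X)
  --0--> S2 (output X)
  --0--> S3 (output Y)
  --0--> S1 (output X)
  --0--> S2 (output X)

"ZXXYXX"


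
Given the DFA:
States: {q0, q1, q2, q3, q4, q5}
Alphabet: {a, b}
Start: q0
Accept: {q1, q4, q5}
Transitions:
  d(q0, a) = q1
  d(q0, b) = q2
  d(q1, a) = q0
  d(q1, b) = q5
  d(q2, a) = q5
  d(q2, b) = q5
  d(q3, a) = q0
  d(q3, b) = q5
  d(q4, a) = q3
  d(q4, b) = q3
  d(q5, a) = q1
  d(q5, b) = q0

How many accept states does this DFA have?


Accept states listed: {q1, q4, q5}
Counting: q1(1) q4(2) q5(3)

3


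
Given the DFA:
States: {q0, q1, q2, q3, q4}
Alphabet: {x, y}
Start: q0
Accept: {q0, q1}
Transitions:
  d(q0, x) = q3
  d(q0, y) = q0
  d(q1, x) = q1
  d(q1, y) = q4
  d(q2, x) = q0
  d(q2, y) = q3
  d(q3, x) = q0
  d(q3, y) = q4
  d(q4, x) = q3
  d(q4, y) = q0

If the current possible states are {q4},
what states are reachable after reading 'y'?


Apply transition on 'y' from each current state:
  d(q4, y) = q0

{q0}


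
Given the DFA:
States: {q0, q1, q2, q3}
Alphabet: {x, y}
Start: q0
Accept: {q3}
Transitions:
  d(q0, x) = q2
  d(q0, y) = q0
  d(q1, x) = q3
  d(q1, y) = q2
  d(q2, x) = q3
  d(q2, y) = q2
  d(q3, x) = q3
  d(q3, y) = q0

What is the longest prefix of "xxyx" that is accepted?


Run the DFA, marking each prefix where the state is accepting:
  "" -> q0 [reject]
  "x" -> q2 [reject]
  "xx" -> q3 [accept]
  "xxy" -> q0 [reject]
  "xxyx" -> q2 [reject]

"xx"


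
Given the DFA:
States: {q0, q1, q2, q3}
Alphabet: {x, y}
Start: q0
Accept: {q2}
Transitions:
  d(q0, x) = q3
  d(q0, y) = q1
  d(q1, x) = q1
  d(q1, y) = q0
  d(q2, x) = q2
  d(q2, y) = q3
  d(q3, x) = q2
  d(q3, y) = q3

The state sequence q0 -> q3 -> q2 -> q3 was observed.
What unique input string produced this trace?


Trace back each transition to find the symbol:
  q0 --[x]--> q3
  q3 --[x]--> q2
  q2 --[y]--> q3

"xxy"


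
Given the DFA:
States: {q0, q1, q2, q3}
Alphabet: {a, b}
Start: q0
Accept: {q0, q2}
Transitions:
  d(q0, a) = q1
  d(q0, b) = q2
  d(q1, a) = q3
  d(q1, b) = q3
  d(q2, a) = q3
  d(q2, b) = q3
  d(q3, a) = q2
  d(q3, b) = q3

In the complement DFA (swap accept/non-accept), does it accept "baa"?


Trace: q0 -> q2 -> q3 -> q2
Final: q2
Original accept: {q0, q2}
Complement: q2 is in original accept

No, complement rejects (original accepts)


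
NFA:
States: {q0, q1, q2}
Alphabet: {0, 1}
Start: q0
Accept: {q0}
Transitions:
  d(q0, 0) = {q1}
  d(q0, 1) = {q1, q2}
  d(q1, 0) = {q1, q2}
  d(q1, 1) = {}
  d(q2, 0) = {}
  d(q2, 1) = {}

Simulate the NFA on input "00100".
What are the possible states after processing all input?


Start: {q0}
  --0--> {q1}
  --0--> {q1, q2}
  --1--> {}
  --0--> {}
  --0--> {}

{} (empty set, no valid transitions)


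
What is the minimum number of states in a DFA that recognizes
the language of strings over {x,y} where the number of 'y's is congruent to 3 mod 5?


States track (count of 'y') mod 5.
Need 5 states: one per remainder 0..4; accept = remainder 3.

5


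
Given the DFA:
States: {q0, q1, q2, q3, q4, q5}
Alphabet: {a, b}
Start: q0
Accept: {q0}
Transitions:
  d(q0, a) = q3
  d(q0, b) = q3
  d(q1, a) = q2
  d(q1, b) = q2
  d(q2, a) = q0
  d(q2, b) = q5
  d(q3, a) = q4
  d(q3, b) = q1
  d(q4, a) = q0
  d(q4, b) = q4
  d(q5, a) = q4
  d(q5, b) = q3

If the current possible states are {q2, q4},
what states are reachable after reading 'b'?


Apply transition on 'b' from each current state:
  d(q2, b) = q5
  d(q4, b) = q4

{q4, q5}


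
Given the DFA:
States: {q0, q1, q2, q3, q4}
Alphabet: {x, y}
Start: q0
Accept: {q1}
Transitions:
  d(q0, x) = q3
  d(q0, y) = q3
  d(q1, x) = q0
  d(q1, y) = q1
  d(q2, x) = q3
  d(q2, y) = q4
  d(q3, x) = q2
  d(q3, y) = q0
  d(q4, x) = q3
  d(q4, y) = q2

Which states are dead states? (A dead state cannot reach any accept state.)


Forward reachability from each state:
  q0 -> reaches {q0, q2, q3, q4}, no accept state (dead)
  q1 -> reaches accept state q1 (live)
  q2 -> reaches {q0, q2, q3, q4}, no accept state (dead)
  q3 -> reaches {q0, q2, q3, q4}, no accept state (dead)
  q4 -> reaches {q0, q2, q3, q4}, no accept state (dead)

{q0, q2, q3, q4}


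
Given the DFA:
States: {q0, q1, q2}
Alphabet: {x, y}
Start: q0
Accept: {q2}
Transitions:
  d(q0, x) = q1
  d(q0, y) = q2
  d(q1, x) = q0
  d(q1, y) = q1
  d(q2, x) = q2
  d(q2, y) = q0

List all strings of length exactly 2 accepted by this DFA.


All strings of length 2: 4 total
Accepted: 1

"yx"


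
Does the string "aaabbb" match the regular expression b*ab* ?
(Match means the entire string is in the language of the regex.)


|string| = 6; first = 'a'; last = 'b'

No, "aaabbb" does not match b*ab*


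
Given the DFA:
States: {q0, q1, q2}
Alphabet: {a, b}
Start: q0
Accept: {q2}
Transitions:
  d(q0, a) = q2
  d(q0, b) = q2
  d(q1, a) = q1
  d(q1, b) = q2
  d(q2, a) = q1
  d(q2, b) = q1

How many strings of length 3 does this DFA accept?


Enumerating all length-3 strings:
  "aaa" -> q1 [reject]
  "aab" -> q2 [accept]
  "aba" -> q1 [reject]
  "abb" -> q2 [accept]
  "baa" -> q1 [reject]
  "bab" -> q2 [accept]
  "bba" -> q1 [reject]
  "bbb" -> q2 [accept]

4 out of 8


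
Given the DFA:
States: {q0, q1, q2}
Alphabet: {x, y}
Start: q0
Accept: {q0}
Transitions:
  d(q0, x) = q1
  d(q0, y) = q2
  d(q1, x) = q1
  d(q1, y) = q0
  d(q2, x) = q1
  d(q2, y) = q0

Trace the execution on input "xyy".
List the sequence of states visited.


Input: xyy
d(q0, x) = q1
d(q1, y) = q0
d(q0, y) = q2


q0 -> q1 -> q0 -> q2


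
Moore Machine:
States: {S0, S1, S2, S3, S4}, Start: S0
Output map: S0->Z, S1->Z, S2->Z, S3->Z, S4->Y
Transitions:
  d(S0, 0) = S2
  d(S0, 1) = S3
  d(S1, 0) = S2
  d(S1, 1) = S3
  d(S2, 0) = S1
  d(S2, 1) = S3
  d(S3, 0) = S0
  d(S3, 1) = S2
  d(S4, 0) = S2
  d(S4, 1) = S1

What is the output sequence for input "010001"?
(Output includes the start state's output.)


Start: S0 (output Z)
  --0--> S2 (output Z)
  --1--> S3 (output Z)
  --0--> S0 (output Z)
  --0--> S2 (output Z)
  --0--> S1 (output Z)
  --1--> S3 (output Z)

"ZZZZZZZ"


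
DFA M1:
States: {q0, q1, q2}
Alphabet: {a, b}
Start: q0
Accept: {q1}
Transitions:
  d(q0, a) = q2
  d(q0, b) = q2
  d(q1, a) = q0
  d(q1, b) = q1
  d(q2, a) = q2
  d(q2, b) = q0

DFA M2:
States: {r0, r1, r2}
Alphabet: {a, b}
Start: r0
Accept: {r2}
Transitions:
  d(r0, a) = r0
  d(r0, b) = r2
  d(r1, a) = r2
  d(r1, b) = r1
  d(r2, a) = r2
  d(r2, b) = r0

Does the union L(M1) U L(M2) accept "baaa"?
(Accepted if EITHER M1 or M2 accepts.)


M1: final=q2 accepted=False
M2: final=r2 accepted=True

Yes, union accepts


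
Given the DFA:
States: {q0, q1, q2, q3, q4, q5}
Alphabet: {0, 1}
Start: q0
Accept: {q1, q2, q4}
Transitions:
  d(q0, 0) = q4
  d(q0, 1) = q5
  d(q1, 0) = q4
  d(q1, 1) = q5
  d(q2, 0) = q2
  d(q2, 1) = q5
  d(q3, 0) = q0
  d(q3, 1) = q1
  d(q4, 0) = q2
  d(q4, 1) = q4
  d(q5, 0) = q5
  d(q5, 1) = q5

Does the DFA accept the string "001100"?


Trace: q0 -> q4 -> q2 -> q5 -> q5 -> q5 -> q5
Final state: q5
Accept states: {q1, q2, q4}

No, rejected (final state q5 is not an accept state)


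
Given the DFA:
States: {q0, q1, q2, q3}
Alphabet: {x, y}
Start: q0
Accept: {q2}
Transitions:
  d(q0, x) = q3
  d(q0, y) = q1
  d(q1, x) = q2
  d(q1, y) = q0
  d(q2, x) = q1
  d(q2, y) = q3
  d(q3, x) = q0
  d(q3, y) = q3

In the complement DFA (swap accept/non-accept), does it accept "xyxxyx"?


Trace: q0 -> q3 -> q3 -> q0 -> q3 -> q3 -> q0
Final: q0
Original accept: {q2}
Complement: q0 is not in original accept

Yes, complement accepts (original rejects)


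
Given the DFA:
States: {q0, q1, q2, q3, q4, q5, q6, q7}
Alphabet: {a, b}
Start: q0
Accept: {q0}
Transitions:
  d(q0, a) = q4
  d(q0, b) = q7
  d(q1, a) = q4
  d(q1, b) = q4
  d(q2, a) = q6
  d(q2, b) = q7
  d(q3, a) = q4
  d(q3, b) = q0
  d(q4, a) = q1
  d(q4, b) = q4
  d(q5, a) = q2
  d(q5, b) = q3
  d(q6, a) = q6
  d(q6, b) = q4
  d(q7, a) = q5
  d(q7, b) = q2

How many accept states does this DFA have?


Accept states listed: {q0}
Counting: q0(1)

1


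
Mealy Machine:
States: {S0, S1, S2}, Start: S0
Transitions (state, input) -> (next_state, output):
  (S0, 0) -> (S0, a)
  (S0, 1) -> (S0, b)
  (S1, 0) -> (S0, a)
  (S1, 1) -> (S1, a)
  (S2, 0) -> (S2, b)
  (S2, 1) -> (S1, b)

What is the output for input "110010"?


Step-by-step:
  (S0, 1) -> (S0, b)
  (S0, 1) -> (S0, b)
  (S0, 0) -> (S0, a)
  (S0, 0) -> (S0, a)
  (S0, 1) -> (S0, b)
  (S0, 0) -> (S0, a)

"bbaaba"


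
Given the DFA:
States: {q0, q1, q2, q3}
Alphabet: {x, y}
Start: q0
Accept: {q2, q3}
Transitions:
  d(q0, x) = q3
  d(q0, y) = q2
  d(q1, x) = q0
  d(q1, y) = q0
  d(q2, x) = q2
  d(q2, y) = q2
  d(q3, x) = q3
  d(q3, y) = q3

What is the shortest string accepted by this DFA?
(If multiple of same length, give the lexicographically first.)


BFS by string length (lex-first path to each state shown):
  len 0: q0<-""
  len 1: q2<-"y", q3<-"x"
Found accept state at length 1.

"x"


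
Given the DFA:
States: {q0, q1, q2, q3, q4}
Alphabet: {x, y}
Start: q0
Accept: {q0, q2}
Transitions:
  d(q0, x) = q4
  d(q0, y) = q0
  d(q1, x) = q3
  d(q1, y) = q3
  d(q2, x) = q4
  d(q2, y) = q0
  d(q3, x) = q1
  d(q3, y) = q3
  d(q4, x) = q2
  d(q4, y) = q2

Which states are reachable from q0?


BFS from q0:
  layer 0: {q0}
  layer 1: {q4}
  layer 2: {q2}

{q0, q2, q4}


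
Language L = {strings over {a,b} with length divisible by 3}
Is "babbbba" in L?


length = 7; 7 mod 3 = 1

No, "babbbba" is not in L


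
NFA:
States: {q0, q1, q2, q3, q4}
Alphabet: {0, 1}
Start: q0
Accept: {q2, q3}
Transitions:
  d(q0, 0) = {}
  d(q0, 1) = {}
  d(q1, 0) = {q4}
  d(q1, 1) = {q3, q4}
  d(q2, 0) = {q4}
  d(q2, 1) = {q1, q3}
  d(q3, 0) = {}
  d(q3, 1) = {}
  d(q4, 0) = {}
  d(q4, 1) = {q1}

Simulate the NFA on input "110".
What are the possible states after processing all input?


Start: {q0}
  --1--> {}
  --1--> {}
  --0--> {}

{} (empty set, no valid transitions)


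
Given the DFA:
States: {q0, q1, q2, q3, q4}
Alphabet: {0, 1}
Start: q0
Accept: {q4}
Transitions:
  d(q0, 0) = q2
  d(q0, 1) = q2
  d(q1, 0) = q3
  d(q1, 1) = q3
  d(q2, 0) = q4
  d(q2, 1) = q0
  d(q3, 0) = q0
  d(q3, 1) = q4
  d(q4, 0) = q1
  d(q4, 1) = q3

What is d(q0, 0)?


Looking up transition d(q0, 0)

q2


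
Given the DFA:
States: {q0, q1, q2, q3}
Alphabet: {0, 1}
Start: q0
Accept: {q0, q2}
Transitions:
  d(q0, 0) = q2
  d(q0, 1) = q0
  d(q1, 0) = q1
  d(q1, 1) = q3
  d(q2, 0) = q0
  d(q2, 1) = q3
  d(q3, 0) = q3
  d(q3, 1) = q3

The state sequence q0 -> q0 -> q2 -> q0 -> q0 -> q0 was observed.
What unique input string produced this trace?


Trace back each transition to find the symbol:
  q0 --[1]--> q0
  q0 --[0]--> q2
  q2 --[0]--> q0
  q0 --[1]--> q0
  q0 --[1]--> q0

"10011"


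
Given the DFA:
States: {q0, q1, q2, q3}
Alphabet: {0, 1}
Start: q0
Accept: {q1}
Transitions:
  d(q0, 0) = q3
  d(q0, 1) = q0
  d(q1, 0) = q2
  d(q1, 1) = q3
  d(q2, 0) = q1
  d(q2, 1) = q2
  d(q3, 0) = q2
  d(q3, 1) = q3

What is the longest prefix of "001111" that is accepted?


Run the DFA, marking each prefix where the state is accepting:
  "" -> q0 [reject]
  "0" -> q3 [reject]
  "00" -> q2 [reject]
  "001" -> q2 [reject]
  "0011" -> q2 [reject]
  "00111" -> q2 [reject]
  "001111" -> q2 [reject]

No prefix is accepted


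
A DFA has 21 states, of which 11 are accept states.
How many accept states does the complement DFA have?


Complement swaps accept and non-accept states.
21 - 11 = 10

10


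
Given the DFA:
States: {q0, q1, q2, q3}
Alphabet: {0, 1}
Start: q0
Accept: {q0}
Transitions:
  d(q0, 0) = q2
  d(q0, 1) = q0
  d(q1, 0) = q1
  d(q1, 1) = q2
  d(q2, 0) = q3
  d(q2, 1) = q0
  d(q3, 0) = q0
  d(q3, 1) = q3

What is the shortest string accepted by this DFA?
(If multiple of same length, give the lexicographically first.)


BFS by string length (lex-first path to each state shown):
  len 0: q0<-""
Found accept state at length 0.

"" (empty string)


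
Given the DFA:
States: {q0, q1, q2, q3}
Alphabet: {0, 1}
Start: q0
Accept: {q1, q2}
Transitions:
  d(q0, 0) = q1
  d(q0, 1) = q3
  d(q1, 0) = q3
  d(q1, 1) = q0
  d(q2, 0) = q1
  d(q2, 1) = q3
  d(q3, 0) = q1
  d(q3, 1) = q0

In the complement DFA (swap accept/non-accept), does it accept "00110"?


Trace: q0 -> q1 -> q3 -> q0 -> q3 -> q1
Final: q1
Original accept: {q1, q2}
Complement: q1 is in original accept

No, complement rejects (original accepts)


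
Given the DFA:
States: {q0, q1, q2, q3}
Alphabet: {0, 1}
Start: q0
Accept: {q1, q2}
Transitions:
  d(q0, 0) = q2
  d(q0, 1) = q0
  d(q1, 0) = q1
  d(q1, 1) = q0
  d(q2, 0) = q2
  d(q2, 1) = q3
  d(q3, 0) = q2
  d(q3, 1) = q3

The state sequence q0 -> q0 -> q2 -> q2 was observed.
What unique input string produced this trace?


Trace back each transition to find the symbol:
  q0 --[1]--> q0
  q0 --[0]--> q2
  q2 --[0]--> q2

"100"


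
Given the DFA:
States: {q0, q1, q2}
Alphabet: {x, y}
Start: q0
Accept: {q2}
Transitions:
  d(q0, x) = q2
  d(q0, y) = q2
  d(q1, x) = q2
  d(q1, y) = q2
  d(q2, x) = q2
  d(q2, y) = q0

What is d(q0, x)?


Looking up transition d(q0, x)

q2


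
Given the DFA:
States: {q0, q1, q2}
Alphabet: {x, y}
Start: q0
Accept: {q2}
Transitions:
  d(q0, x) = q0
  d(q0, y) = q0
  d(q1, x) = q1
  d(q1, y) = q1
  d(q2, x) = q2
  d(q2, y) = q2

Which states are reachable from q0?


BFS from q0:
  layer 0: {q0}

{q0}


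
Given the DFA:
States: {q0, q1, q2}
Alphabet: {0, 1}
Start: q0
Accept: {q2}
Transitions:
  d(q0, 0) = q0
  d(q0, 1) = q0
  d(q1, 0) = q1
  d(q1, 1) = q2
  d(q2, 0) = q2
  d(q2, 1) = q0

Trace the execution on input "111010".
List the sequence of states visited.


Input: 111010
d(q0, 1) = q0
d(q0, 1) = q0
d(q0, 1) = q0
d(q0, 0) = q0
d(q0, 1) = q0
d(q0, 0) = q0


q0 -> q0 -> q0 -> q0 -> q0 -> q0 -> q0


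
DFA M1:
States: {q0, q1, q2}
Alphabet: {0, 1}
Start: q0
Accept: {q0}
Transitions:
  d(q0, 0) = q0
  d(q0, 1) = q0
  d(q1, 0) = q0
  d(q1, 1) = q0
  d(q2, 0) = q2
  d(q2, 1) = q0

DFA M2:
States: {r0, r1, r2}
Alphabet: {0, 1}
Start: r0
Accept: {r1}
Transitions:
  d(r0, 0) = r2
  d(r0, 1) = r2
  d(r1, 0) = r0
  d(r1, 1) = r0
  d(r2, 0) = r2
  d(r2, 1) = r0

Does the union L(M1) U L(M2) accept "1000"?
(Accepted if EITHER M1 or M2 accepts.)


M1: final=q0 accepted=True
M2: final=r2 accepted=False

Yes, union accepts


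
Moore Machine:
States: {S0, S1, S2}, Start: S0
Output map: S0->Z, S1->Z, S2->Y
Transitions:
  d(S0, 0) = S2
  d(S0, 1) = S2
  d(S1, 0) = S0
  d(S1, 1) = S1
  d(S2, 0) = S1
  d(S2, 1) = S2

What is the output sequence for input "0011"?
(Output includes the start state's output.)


Start: S0 (output Z)
  --0--> S2 (output Y)
  --0--> S1 (output Z)
  --1--> S1 (output Z)
  --1--> S1 (output Z)

"ZYZZZ"


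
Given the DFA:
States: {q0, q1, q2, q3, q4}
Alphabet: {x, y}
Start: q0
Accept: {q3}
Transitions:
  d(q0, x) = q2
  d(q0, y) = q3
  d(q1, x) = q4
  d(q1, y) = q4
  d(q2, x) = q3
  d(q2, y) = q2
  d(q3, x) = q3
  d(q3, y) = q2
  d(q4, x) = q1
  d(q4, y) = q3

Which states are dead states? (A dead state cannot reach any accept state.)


Forward reachability from each state:
  q0 -> reaches accept state q3 (live)
  q1 -> reaches accept state q3 (live)
  q2 -> reaches accept state q3 (live)
  q3 -> reaches accept state q3 (live)
  q4 -> reaches accept state q3 (live)

None (all states can reach an accept state)


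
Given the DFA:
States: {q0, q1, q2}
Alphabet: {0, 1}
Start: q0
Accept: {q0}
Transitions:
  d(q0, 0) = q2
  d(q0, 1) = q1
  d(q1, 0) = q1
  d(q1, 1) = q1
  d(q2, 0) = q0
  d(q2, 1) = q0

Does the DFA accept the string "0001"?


Trace: q0 -> q2 -> q0 -> q2 -> q0
Final state: q0
Accept states: {q0}

Yes, accepted (final state q0 is an accept state)


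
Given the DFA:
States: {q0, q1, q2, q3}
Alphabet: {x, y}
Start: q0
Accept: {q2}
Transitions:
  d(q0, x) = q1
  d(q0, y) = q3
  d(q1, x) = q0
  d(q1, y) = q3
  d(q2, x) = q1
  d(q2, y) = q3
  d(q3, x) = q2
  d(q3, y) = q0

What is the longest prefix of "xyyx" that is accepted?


Run the DFA, marking each prefix where the state is accepting:
  "" -> q0 [reject]
  "x" -> q1 [reject]
  "xy" -> q3 [reject]
  "xyy" -> q0 [reject]
  "xyyx" -> q1 [reject]

No prefix is accepted


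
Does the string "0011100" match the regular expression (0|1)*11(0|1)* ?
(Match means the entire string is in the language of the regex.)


|string| = 7; first = '0'; last = '0'

Yes, "0011100" matches (0|1)*11(0|1)*


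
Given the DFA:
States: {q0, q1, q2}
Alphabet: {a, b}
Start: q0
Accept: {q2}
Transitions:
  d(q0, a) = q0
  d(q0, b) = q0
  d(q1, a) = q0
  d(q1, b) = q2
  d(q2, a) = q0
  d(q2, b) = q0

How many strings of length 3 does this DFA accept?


Enumerating all length-3 strings:
  "aaa" -> q0 [reject]
  "aab" -> q0 [reject]
  "aba" -> q0 [reject]
  "abb" -> q0 [reject]
  "baa" -> q0 [reject]
  "bab" -> q0 [reject]
  "bba" -> q0 [reject]
  "bbb" -> q0 [reject]

0 out of 8


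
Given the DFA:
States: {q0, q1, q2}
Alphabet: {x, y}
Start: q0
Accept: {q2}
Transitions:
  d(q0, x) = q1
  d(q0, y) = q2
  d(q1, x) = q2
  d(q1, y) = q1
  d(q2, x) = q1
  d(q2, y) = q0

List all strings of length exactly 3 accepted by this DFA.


All strings of length 3: 8 total
Accepted: 3

"xyx", "yxx", "yyy"


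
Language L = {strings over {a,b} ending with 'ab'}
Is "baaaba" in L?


last two symbols = 'ba'

No, "baaaba" is not in L


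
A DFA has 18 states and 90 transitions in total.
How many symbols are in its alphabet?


Each state has exactly one transition per symbol.
|alphabet| = transitions / states = 90 / 18 = 5

5


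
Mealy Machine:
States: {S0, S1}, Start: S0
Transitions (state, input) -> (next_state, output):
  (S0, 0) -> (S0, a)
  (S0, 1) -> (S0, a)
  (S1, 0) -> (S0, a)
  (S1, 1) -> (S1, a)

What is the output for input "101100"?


Step-by-step:
  (S0, 1) -> (S0, a)
  (S0, 0) -> (S0, a)
  (S0, 1) -> (S0, a)
  (S0, 1) -> (S0, a)
  (S0, 0) -> (S0, a)
  (S0, 0) -> (S0, a)

"aaaaaa"


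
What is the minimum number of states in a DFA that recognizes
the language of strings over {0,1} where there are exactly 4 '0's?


States: count = 0, 1, ..., 4 (that's 5 states), plus a dead state for count > 4.
Total: 5 + 1 = 6. Accept = count-4 state.

6


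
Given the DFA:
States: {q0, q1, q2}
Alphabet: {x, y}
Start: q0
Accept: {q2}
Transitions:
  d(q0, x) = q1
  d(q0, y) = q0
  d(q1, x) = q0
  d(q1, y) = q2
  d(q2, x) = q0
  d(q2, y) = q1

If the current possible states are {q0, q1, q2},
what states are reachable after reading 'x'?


Apply transition on 'x' from each current state:
  d(q0, x) = q1
  d(q1, x) = q0
  d(q2, x) = q0

{q0, q1}


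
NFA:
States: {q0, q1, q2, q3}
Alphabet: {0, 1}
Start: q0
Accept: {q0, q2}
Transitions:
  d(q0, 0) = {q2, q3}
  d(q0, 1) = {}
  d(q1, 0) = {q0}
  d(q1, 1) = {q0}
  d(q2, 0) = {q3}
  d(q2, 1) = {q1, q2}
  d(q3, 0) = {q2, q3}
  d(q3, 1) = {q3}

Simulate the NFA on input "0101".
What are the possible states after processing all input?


Start: {q0}
  --0--> {q2, q3}
  --1--> {q1, q2, q3}
  --0--> {q0, q2, q3}
  --1--> {q1, q2, q3}

{q1, q2, q3}


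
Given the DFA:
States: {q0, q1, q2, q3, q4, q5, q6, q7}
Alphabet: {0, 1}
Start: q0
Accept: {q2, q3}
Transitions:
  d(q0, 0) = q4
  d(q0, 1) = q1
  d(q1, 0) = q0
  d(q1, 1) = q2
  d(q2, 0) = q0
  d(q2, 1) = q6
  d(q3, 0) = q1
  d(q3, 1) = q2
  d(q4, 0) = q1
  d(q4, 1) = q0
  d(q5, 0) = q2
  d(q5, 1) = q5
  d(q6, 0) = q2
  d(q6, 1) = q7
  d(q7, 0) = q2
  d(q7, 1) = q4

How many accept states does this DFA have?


Accept states listed: {q2, q3}
Counting: q2(1) q3(2)

2


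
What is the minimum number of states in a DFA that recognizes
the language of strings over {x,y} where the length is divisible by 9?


States track (length) mod 9.
Need 9 states: one per remainder 0..8; accept = remainder 0.

9


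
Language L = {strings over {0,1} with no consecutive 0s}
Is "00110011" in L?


'00' occurs at index 0

No, "00110011" is not in L


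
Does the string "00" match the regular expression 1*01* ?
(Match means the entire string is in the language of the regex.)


|string| = 2; first = '0'; last = '0'

No, "00" does not match 1*01*


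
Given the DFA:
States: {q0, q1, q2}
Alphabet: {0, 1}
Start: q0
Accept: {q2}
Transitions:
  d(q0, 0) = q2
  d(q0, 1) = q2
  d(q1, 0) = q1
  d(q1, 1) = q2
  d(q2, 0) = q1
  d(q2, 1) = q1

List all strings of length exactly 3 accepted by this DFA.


All strings of length 3: 8 total
Accepted: 4

"001", "011", "101", "111"


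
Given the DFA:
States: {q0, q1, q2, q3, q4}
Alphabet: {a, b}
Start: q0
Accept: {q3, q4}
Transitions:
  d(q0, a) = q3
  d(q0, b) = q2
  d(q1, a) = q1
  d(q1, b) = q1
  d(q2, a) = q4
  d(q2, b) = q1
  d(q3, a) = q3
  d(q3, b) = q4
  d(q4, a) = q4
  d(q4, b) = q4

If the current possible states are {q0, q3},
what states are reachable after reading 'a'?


Apply transition on 'a' from each current state:
  d(q0, a) = q3
  d(q3, a) = q3

{q3}


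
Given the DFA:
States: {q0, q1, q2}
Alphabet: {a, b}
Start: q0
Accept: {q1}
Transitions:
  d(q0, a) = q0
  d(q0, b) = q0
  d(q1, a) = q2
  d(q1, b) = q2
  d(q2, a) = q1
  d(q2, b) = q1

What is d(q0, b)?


Looking up transition d(q0, b)

q0


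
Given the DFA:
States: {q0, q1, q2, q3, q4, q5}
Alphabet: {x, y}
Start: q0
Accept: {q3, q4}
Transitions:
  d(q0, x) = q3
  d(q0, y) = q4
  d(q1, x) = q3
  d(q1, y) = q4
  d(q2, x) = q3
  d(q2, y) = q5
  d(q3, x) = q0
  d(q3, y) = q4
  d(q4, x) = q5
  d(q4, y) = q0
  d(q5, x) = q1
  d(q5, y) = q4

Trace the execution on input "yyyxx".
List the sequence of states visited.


Input: yyyxx
d(q0, y) = q4
d(q4, y) = q0
d(q0, y) = q4
d(q4, x) = q5
d(q5, x) = q1


q0 -> q4 -> q0 -> q4 -> q5 -> q1


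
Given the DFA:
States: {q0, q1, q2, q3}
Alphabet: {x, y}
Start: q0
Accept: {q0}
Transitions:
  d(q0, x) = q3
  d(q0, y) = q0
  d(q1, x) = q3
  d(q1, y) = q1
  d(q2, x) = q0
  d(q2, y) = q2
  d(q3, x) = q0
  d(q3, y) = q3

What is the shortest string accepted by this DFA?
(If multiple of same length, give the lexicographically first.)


BFS by string length (lex-first path to each state shown):
  len 0: q0<-""
Found accept state at length 0.

"" (empty string)


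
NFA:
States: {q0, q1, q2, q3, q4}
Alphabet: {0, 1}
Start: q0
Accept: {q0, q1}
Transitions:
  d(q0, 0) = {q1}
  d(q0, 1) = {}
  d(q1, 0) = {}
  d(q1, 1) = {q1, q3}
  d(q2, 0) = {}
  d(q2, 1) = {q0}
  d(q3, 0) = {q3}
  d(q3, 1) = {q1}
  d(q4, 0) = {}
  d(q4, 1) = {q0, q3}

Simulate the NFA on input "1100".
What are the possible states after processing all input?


Start: {q0}
  --1--> {}
  --1--> {}
  --0--> {}
  --0--> {}

{} (empty set, no valid transitions)


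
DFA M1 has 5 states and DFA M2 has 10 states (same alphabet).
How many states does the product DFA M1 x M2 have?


Product construction pairs every M1 state with every M2 state.
5 * 10 = 50

50


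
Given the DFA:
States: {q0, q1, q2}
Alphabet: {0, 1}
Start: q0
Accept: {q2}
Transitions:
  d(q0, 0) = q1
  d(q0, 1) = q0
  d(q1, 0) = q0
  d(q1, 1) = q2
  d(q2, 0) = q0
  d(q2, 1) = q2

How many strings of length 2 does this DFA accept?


Enumerating all length-2 strings:
  "00" -> q0 [reject]
  "01" -> q2 [accept]
  "10" -> q1 [reject]
  "11" -> q0 [reject]

1 out of 4


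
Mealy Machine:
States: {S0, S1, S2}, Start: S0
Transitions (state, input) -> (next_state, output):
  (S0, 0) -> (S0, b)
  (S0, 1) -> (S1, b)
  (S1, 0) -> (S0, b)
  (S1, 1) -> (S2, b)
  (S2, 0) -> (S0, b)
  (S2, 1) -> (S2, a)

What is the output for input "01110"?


Step-by-step:
  (S0, 0) -> (S0, b)
  (S0, 1) -> (S1, b)
  (S1, 1) -> (S2, b)
  (S2, 1) -> (S2, a)
  (S2, 0) -> (S0, b)

"bbbab"


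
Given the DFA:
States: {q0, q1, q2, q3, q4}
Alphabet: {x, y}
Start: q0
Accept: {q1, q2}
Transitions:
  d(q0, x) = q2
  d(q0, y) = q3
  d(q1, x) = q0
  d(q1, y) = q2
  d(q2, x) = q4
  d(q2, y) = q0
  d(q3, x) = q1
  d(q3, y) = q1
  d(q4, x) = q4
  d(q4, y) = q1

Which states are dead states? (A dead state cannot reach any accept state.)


Forward reachability from each state:
  q0 -> reaches accept state q1 (live)
  q1 -> reaches accept state q1 (live)
  q2 -> reaches accept state q1 (live)
  q3 -> reaches accept state q1 (live)
  q4 -> reaches accept state q1 (live)

None (all states can reach an accept state)


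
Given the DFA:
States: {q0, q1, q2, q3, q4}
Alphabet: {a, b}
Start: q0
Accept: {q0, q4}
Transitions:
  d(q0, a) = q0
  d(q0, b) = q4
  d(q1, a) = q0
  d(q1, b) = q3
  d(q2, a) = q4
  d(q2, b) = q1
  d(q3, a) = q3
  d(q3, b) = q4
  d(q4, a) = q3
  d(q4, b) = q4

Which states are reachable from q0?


BFS from q0:
  layer 0: {q0}
  layer 1: {q4}
  layer 2: {q3}

{q0, q3, q4}


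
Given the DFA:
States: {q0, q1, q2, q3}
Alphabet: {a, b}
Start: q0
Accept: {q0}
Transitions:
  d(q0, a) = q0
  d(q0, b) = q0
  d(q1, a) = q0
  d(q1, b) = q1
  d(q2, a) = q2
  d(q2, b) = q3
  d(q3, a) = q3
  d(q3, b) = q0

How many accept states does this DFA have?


Accept states listed: {q0}
Counting: q0(1)

1


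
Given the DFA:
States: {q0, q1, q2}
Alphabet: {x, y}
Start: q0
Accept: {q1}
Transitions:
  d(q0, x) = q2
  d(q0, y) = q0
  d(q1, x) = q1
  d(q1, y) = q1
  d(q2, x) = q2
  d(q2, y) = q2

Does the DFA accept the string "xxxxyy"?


Trace: q0 -> q2 -> q2 -> q2 -> q2 -> q2 -> q2
Final state: q2
Accept states: {q1}

No, rejected (final state q2 is not an accept state)


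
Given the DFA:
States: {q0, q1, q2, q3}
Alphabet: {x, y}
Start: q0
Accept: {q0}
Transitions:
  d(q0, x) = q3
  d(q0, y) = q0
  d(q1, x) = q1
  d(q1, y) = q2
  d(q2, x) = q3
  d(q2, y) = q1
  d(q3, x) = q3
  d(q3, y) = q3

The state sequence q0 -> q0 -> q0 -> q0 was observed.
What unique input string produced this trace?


Trace back each transition to find the symbol:
  q0 --[y]--> q0
  q0 --[y]--> q0
  q0 --[y]--> q0

"yyy"


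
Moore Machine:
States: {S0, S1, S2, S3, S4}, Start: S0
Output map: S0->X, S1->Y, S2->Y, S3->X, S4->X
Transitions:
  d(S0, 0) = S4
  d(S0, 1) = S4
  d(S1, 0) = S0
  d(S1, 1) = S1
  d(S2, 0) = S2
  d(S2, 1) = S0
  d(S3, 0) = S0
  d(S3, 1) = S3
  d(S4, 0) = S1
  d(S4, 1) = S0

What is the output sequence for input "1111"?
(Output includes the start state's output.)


Start: S0 (output X)
  --1--> S4 (output X)
  --1--> S0 (output X)
  --1--> S4 (output X)
  --1--> S0 (output X)

"XXXXX"


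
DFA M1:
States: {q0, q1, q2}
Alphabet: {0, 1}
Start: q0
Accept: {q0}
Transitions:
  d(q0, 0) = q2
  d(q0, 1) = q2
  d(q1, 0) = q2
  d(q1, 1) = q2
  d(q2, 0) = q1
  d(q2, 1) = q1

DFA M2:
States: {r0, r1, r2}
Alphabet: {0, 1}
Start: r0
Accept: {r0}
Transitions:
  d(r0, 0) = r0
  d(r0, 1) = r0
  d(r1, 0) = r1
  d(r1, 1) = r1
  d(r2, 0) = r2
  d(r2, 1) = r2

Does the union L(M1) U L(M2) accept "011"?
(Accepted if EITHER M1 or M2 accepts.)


M1: final=q2 accepted=False
M2: final=r0 accepted=True

Yes, union accepts


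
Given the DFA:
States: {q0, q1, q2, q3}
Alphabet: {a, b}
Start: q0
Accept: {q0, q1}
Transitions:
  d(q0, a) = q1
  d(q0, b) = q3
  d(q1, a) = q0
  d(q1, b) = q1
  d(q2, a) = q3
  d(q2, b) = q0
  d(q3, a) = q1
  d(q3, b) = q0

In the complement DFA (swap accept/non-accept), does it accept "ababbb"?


Trace: q0 -> q1 -> q1 -> q0 -> q3 -> q0 -> q3
Final: q3
Original accept: {q0, q1}
Complement: q3 is not in original accept

Yes, complement accepts (original rejects)


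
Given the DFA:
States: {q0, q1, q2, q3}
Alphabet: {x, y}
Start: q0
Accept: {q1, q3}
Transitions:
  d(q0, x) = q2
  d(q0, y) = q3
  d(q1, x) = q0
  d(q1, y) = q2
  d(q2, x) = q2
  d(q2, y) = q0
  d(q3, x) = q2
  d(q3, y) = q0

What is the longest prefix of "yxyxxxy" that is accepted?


Run the DFA, marking each prefix where the state is accepting:
  "" -> q0 [reject]
  "y" -> q3 [accept]
  "yx" -> q2 [reject]
  "yxy" -> q0 [reject]
  "yxyx" -> q2 [reject]
  "yxyxx" -> q2 [reject]
  "yxyxxx" -> q2 [reject]
  "yxyxxxy" -> q0 [reject]

"y"


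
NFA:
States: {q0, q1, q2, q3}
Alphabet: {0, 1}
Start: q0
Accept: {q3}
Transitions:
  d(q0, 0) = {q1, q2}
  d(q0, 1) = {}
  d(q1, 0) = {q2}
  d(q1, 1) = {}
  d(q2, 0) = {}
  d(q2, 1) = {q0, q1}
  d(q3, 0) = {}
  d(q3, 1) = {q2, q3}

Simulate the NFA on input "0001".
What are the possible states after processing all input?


Start: {q0}
  --0--> {q1, q2}
  --0--> {q2}
  --0--> {}
  --1--> {}

{} (empty set, no valid transitions)


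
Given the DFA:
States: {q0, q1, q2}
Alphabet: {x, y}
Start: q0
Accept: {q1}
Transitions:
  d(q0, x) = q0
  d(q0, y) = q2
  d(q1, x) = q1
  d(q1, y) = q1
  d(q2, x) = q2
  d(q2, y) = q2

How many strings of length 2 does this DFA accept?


Enumerating all length-2 strings:
  "xx" -> q0 [reject]
  "xy" -> q2 [reject]
  "yx" -> q2 [reject]
  "yy" -> q2 [reject]

0 out of 4


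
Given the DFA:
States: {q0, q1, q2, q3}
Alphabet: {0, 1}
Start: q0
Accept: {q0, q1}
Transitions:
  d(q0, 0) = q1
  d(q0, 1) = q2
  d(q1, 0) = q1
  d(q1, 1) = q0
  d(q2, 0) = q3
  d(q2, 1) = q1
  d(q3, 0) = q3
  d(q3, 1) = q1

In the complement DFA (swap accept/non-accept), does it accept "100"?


Trace: q0 -> q2 -> q3 -> q3
Final: q3
Original accept: {q0, q1}
Complement: q3 is not in original accept

Yes, complement accepts (original rejects)


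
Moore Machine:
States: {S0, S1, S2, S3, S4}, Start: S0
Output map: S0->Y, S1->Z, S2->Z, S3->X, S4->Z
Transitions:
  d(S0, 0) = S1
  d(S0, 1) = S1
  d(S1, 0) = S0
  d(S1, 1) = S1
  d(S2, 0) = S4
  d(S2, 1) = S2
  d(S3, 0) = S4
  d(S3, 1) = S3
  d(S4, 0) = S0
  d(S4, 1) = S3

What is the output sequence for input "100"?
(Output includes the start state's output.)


Start: S0 (output Y)
  --1--> S1 (output Z)
  --0--> S0 (output Y)
  --0--> S1 (output Z)

"YZYZ"


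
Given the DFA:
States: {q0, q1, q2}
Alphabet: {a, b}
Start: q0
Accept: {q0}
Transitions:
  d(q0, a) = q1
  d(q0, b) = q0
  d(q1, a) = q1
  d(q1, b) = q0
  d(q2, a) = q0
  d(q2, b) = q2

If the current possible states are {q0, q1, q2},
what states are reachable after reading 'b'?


Apply transition on 'b' from each current state:
  d(q0, b) = q0
  d(q1, b) = q0
  d(q2, b) = q2

{q0, q2}


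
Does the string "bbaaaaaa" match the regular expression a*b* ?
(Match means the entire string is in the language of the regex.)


|string| = 8; first = 'b'; last = 'a'

No, "bbaaaaaa" does not match a*b*


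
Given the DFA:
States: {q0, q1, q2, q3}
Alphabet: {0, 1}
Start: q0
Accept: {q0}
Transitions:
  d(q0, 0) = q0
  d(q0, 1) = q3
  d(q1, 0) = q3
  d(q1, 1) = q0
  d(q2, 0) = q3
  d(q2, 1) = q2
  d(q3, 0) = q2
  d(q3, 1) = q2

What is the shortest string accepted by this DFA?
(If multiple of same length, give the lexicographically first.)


BFS by string length (lex-first path to each state shown):
  len 0: q0<-""
Found accept state at length 0.

"" (empty string)


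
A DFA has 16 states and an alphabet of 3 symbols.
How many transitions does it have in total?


Each state has exactly one transition per symbol.
16 * 3 = 48

48


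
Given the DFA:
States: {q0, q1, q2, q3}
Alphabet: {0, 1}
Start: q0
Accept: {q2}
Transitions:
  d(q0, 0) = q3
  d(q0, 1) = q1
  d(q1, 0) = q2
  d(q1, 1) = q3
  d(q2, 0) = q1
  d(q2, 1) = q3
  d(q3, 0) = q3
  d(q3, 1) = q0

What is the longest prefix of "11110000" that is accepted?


Run the DFA, marking each prefix where the state is accepting:
  "" -> q0 [reject]
  "1" -> q1 [reject]
  "11" -> q3 [reject]
  "111" -> q0 [reject]
  "1111" -> q1 [reject]
  "11110" -> q2 [accept]
  "111100" -> q1 [reject]
  "1111000" -> q2 [accept]
  "11110000" -> q1 [reject]

"1111000"


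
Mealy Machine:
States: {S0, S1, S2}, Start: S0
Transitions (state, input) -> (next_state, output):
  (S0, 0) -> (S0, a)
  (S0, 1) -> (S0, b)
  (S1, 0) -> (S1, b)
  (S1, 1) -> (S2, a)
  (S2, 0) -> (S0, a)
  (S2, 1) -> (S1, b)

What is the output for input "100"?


Step-by-step:
  (S0, 1) -> (S0, b)
  (S0, 0) -> (S0, a)
  (S0, 0) -> (S0, a)

"baa"


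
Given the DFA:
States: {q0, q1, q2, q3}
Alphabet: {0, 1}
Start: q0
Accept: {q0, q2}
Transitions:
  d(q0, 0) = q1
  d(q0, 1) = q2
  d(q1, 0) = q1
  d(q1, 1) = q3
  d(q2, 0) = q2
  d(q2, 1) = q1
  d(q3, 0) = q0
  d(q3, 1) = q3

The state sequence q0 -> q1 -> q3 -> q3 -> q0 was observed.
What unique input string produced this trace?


Trace back each transition to find the symbol:
  q0 --[0]--> q1
  q1 --[1]--> q3
  q3 --[1]--> q3
  q3 --[0]--> q0

"0110"


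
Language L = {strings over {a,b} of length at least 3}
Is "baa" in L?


length = 3

Yes, "baa" is in L


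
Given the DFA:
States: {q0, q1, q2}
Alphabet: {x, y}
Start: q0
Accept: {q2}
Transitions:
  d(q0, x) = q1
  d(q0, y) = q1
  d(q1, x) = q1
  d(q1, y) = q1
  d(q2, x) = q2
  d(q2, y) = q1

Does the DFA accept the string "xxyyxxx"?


Trace: q0 -> q1 -> q1 -> q1 -> q1 -> q1 -> q1 -> q1
Final state: q1
Accept states: {q2}

No, rejected (final state q1 is not an accept state)


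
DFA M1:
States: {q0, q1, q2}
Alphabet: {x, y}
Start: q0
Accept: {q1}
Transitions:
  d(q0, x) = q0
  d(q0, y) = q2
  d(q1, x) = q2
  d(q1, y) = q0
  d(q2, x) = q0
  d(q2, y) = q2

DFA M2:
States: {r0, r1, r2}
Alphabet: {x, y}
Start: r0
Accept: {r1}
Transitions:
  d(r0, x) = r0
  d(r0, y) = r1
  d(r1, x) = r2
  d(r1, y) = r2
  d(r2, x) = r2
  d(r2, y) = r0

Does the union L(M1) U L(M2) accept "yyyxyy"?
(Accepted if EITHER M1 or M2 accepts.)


M1: final=q2 accepted=False
M2: final=r2 accepted=False

No, union rejects (neither accepts)


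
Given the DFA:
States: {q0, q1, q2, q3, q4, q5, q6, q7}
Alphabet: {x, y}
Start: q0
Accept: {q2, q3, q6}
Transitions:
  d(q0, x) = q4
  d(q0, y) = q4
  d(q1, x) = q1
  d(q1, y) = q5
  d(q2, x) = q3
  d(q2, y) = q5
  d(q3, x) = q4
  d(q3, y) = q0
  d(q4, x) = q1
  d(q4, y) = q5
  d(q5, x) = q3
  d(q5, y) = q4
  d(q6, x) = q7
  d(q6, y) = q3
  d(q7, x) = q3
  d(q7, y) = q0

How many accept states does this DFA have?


Accept states listed: {q2, q3, q6}
Counting: q2(1) q3(2) q6(3)

3


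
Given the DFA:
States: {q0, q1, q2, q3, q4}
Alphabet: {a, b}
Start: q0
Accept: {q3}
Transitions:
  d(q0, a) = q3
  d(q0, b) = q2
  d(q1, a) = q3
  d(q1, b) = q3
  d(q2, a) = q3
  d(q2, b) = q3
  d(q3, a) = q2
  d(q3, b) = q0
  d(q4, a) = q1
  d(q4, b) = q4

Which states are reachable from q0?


BFS from q0:
  layer 0: {q0}
  layer 1: {q2, q3}

{q0, q2, q3}


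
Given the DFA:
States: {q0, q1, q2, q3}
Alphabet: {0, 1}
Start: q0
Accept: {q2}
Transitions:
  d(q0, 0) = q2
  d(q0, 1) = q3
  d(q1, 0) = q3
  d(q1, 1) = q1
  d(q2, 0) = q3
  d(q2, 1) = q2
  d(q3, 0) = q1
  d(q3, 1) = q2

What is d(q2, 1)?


Looking up transition d(q2, 1)

q2


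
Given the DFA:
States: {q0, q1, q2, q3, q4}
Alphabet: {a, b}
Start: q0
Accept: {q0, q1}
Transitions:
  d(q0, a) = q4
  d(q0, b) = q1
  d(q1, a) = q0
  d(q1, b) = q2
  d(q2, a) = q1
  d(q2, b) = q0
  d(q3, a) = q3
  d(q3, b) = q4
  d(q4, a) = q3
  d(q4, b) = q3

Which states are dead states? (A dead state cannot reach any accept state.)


Forward reachability from each state:
  q0 -> reaches accept state q0 (live)
  q1 -> reaches accept state q0 (live)
  q2 -> reaches accept state q0 (live)
  q3 -> reaches {q3, q4}, no accept state (dead)
  q4 -> reaches {q3, q4}, no accept state (dead)

{q3, q4}
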